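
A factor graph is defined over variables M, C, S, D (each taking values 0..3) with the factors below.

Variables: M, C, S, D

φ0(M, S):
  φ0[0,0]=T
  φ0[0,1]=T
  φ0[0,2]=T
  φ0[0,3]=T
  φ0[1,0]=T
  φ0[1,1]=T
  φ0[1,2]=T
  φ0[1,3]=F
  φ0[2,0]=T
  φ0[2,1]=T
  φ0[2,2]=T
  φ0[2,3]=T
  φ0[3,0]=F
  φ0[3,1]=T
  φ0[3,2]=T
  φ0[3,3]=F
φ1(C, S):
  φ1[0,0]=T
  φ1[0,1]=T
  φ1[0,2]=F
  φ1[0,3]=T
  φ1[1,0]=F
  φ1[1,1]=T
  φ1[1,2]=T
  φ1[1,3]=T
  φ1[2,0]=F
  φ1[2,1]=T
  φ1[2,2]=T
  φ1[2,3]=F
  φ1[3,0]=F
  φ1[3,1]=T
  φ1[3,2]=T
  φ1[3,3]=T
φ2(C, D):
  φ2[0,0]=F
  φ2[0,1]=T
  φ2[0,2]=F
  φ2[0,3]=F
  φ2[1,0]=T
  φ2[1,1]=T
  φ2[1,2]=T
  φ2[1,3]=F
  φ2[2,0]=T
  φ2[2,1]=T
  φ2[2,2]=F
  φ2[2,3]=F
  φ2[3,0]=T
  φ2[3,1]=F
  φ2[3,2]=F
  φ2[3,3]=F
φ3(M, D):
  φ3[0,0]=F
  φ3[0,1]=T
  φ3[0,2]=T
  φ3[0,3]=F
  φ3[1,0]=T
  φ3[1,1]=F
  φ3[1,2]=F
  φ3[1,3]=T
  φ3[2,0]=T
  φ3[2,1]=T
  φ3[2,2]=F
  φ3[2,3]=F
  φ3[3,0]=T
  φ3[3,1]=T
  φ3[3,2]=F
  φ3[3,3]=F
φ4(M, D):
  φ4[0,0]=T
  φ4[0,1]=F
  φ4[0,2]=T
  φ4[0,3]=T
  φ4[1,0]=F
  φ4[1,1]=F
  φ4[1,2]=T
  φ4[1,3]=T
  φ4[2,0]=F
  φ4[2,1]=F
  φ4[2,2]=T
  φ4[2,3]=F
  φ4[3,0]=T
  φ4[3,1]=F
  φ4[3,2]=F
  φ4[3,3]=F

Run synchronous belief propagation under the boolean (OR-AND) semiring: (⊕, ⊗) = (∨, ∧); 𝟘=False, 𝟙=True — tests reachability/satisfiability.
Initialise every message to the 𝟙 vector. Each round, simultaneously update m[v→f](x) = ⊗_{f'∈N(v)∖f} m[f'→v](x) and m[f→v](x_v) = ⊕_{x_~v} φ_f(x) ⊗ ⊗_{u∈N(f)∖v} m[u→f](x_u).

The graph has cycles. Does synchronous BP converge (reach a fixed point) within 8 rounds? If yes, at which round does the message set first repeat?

init: all messages = 𝟙 over 4 values
r1 m[φ0→M] = [T, T, T, T]
r1 m[φ0→S] = [T, T, T, T]
r1 m[φ1→C] = [T, T, T, T]
r1 m[φ1→S] = [T, T, T, T]
r1 m[φ2→C] = [T, T, T, T]
r1 m[φ2→D] = [T, T, T, F]
r1 m[φ3→M] = [T, T, T, T]
r1 m[φ3→D] = [T, T, T, T]
r1 m[φ4→M] = [T, T, T, T]
r1 m[φ4→D] = [T, F, T, T]
r1 m[M→φ0] = [T, T, T, T]
r1 m[M→φ3] = [T, T, T, T]
r1 m[M→φ4] = [T, T, T, T]
r1 m[C→φ1] = [T, T, T, T]
r1 m[C→φ2] = [T, T, T, T]
r1 m[S→φ0] = [T, T, T, T]
r1 m[S→φ1] = [T, T, T, T]
r1 m[D→φ2] = [T, T, T, T]
r1 m[D→φ3] = [T, T, T, T]
r1 m[D→φ4] = [T, T, T, T]
r2 m[φ0→M] = [T, T, T, T]
r2 m[φ0→S] = [T, T, T, T]
r2 m[φ1→C] = [T, T, T, T]
r2 m[φ1→S] = [T, T, T, T]
r2 m[φ2→C] = [T, T, T, T]
r2 m[φ2→D] = [T, T, T, F]
r2 m[φ3→M] = [T, T, T, T]
r2 m[φ3→D] = [T, T, T, T]
r2 m[φ4→M] = [T, T, T, T]
r2 m[φ4→D] = [T, F, T, T]
r2 m[M→φ0] = [T, T, T, T]
r2 m[M→φ3] = [T, T, T, T]
r2 m[M→φ4] = [T, T, T, T]
r2 m[C→φ1] = [T, T, T, T]
r2 m[C→φ2] = [T, T, T, T]
r2 m[S→φ0] = [T, T, T, T]
r2 m[S→φ1] = [T, T, T, T]
r2 m[D→φ2] = [T, F, T, T]
r2 m[D→φ3] = [T, F, T, F]
r2 m[D→φ4] = [T, T, T, F]
r3 m[φ0→M] = [T, T, T, T]
r3 m[φ0→S] = [T, T, T, T]
r3 m[φ1→C] = [T, T, T, T]
r3 m[φ1→S] = [T, T, T, T]
r3 m[φ2→C] = [F, T, T, T]
r3 m[φ2→D] = [T, T, T, F]
r3 m[φ3→M] = [T, T, T, T]
r3 m[φ3→D] = [T, T, T, T]
r3 m[φ4→M] = [T, T, T, T]
r3 m[φ4→D] = [T, F, T, T]
r3 m[M→φ0] = [T, T, T, T]
r3 m[M→φ3] = [T, T, T, T]
r3 m[M→φ4] = [T, T, T, T]
r3 m[C→φ1] = [T, T, T, T]
r3 m[C→φ2] = [T, T, T, T]
r3 m[S→φ0] = [T, T, T, T]
r3 m[S→φ1] = [T, T, T, T]
r3 m[D→φ2] = [T, F, T, T]
r3 m[D→φ3] = [T, F, T, F]
r3 m[D→φ4] = [T, T, T, F]
r4 m[φ0→M] = [T, T, T, T]
r4 m[φ0→S] = [T, T, T, T]
r4 m[φ1→C] = [T, T, T, T]
r4 m[φ1→S] = [T, T, T, T]
r4 m[φ2→C] = [F, T, T, T]
r4 m[φ2→D] = [T, T, T, F]
r4 m[φ3→M] = [T, T, T, T]
r4 m[φ3→D] = [T, T, T, T]
r4 m[φ4→M] = [T, T, T, T]
r4 m[φ4→D] = [T, F, T, T]
r4 m[M→φ0] = [T, T, T, T]
r4 m[M→φ3] = [T, T, T, T]
r4 m[M→φ4] = [T, T, T, T]
r4 m[C→φ1] = [F, T, T, T]
r4 m[C→φ2] = [T, T, T, T]
r4 m[S→φ0] = [T, T, T, T]
r4 m[S→φ1] = [T, T, T, T]
r4 m[D→φ2] = [T, F, T, T]
r4 m[D→φ3] = [T, F, T, F]
r4 m[D→φ4] = [T, T, T, F]
r5 m[φ0→M] = [T, T, T, T]
r5 m[φ0→S] = [T, T, T, T]
r5 m[φ1→C] = [T, T, T, T]
r5 m[φ1→S] = [F, T, T, T]
r5 m[φ2→C] = [F, T, T, T]
r5 m[φ2→D] = [T, T, T, F]
r5 m[φ3→M] = [T, T, T, T]
r5 m[φ3→D] = [T, T, T, T]
r5 m[φ4→M] = [T, T, T, T]
r5 m[φ4→D] = [T, F, T, T]
r5 m[M→φ0] = [T, T, T, T]
r5 m[M→φ3] = [T, T, T, T]
r5 m[M→φ4] = [T, T, T, T]
r5 m[C→φ1] = [F, T, T, T]
r5 m[C→φ2] = [T, T, T, T]
r5 m[S→φ0] = [T, T, T, T]
r5 m[S→φ1] = [T, T, T, T]
r5 m[D→φ2] = [T, F, T, T]
r5 m[D→φ3] = [T, F, T, F]
r5 m[D→φ4] = [T, T, T, F]
r6 m[φ0→M] = [T, T, T, T]
r6 m[φ0→S] = [T, T, T, T]
r6 m[φ1→C] = [T, T, T, T]
r6 m[φ1→S] = [F, T, T, T]
r6 m[φ2→C] = [F, T, T, T]
r6 m[φ2→D] = [T, T, T, F]
r6 m[φ3→M] = [T, T, T, T]
r6 m[φ3→D] = [T, T, T, T]
r6 m[φ4→M] = [T, T, T, T]
r6 m[φ4→D] = [T, F, T, T]
r6 m[M→φ0] = [T, T, T, T]
r6 m[M→φ3] = [T, T, T, T]
r6 m[M→φ4] = [T, T, T, T]
r6 m[C→φ1] = [F, T, T, T]
r6 m[C→φ2] = [T, T, T, T]
r6 m[S→φ0] = [F, T, T, T]
r6 m[S→φ1] = [T, T, T, T]
r6 m[D→φ2] = [T, F, T, T]
r6 m[D→φ3] = [T, F, T, F]
r6 m[D→φ4] = [T, T, T, F]
r7 m[φ0→M] = [T, T, T, T]
r7 m[φ0→S] = [T, T, T, T]
r7 m[φ1→C] = [T, T, T, T]
r7 m[φ1→S] = [F, T, T, T]
r7 m[φ2→C] = [F, T, T, T]
r7 m[φ2→D] = [T, T, T, F]
r7 m[φ3→M] = [T, T, T, T]
r7 m[φ3→D] = [T, T, T, T]
r7 m[φ4→M] = [T, T, T, T]
r7 m[φ4→D] = [T, F, T, T]
r7 m[M→φ0] = [T, T, T, T]
r7 m[M→φ3] = [T, T, T, T]
r7 m[M→φ4] = [T, T, T, T]
r7 m[C→φ1] = [F, T, T, T]
r7 m[C→φ2] = [T, T, T, T]
r7 m[S→φ0] = [F, T, T, T]
r7 m[S→φ1] = [T, T, T, T]
r7 m[D→φ2] = [T, F, T, T]
r7 m[D→φ3] = [T, F, T, F]
r7 m[D→φ4] = [T, T, T, F]
fixed point reached at round 7
messages reach a fixed point at round 7

CONVERGED at round 7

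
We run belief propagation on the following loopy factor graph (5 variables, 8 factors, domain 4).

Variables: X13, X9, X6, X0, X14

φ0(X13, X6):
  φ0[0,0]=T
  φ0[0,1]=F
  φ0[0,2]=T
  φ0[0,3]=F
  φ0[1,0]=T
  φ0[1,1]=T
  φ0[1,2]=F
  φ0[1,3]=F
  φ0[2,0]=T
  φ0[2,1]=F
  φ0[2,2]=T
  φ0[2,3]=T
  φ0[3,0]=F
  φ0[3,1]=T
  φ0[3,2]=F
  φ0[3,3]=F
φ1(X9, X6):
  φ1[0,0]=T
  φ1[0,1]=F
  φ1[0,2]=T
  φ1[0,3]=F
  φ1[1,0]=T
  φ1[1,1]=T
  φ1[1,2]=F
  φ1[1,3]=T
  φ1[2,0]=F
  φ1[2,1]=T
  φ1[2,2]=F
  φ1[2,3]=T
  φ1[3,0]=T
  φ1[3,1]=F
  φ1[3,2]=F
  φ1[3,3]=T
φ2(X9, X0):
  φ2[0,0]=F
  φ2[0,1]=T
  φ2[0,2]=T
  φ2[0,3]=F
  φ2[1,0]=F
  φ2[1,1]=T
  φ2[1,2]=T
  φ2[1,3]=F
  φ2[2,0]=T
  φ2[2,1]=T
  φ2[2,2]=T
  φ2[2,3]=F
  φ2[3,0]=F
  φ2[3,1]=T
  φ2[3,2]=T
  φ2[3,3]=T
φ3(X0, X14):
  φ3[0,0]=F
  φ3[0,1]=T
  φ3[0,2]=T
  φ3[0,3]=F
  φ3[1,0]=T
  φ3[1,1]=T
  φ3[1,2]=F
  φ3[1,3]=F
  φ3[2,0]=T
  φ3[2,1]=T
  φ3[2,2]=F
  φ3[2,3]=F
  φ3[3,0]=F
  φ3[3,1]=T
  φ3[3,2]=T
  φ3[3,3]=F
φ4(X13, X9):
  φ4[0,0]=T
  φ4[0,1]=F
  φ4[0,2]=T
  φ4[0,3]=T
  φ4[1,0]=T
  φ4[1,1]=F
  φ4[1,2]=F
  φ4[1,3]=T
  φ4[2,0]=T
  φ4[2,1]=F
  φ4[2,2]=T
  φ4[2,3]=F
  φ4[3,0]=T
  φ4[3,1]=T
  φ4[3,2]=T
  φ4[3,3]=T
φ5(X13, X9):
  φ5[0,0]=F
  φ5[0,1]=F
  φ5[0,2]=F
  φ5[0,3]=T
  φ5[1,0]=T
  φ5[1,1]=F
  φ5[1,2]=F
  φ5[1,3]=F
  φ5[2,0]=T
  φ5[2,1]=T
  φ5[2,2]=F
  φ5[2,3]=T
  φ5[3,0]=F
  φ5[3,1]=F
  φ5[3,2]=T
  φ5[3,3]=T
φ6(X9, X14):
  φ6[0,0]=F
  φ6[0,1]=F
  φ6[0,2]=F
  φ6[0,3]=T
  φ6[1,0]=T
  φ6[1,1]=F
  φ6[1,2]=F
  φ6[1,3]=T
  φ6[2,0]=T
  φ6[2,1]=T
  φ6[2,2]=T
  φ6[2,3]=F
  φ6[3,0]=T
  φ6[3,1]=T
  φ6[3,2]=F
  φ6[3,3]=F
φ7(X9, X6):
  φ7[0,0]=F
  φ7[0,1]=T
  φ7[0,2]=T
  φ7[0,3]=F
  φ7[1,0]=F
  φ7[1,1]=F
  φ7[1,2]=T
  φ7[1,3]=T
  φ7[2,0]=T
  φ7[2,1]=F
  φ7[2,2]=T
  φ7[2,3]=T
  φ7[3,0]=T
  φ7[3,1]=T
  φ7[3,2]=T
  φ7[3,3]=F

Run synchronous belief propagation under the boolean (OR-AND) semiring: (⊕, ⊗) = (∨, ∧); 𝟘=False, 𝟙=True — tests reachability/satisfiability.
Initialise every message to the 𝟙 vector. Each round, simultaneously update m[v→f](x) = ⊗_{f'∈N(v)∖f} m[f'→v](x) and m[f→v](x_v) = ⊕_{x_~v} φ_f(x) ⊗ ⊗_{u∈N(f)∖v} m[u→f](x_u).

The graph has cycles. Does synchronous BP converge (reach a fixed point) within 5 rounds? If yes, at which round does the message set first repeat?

NOT CONVERGED within 5 rounds

init: all messages = 𝟙 over 4 values
r1 m[φ0→X13] = [T, T, T, T]
r1 m[φ0→X6] = [T, T, T, T]
r1 m[φ1→X9] = [T, T, T, T]
r1 m[φ1→X6] = [T, T, T, T]
r1 m[φ2→X9] = [T, T, T, T]
r1 m[φ2→X0] = [T, T, T, T]
r1 m[φ3→X0] = [T, T, T, T]
r1 m[φ3→X14] = [T, T, T, F]
r1 m[φ4→X13] = [T, T, T, T]
r1 m[φ4→X9] = [T, T, T, T]
r1 m[φ5→X13] = [T, T, T, T]
r1 m[φ5→X9] = [T, T, T, T]
r1 m[φ6→X9] = [T, T, T, T]
r1 m[φ6→X14] = [T, T, T, T]
r1 m[φ7→X9] = [T, T, T, T]
r1 m[φ7→X6] = [T, T, T, T]
r1 m[X13→φ0] = [T, T, T, T]
r1 m[X13→φ4] = [T, T, T, T]
r1 m[X13→φ5] = [T, T, T, T]
r1 m[X9→φ1] = [T, T, T, T]
r1 m[X9→φ2] = [T, T, T, T]
r1 m[X9→φ4] = [T, T, T, T]
r1 m[X9→φ5] = [T, T, T, T]
r1 m[X9→φ6] = [T, T, T, T]
r1 m[X9→φ7] = [T, T, T, T]
r1 m[X6→φ0] = [T, T, T, T]
r1 m[X6→φ1] = [T, T, T, T]
r1 m[X6→φ7] = [T, T, T, T]
r1 m[X0→φ2] = [T, T, T, T]
r1 m[X0→φ3] = [T, T, T, T]
r1 m[X14→φ3] = [T, T, T, T]
r1 m[X14→φ6] = [T, T, T, T]
r2 m[φ0→X13] = [T, T, T, T]
r2 m[φ0→X6] = [T, T, T, T]
r2 m[φ1→X9] = [T, T, T, T]
r2 m[φ1→X6] = [T, T, T, T]
r2 m[φ2→X9] = [T, T, T, T]
r2 m[φ2→X0] = [T, T, T, T]
r2 m[φ3→X0] = [T, T, T, T]
r2 m[φ3→X14] = [T, T, T, F]
r2 m[φ4→X13] = [T, T, T, T]
r2 m[φ4→X9] = [T, T, T, T]
r2 m[φ5→X13] = [T, T, T, T]
r2 m[φ5→X9] = [T, T, T, T]
r2 m[φ6→X9] = [T, T, T, T]
r2 m[φ6→X14] = [T, T, T, T]
r2 m[φ7→X9] = [T, T, T, T]
r2 m[φ7→X6] = [T, T, T, T]
r2 m[X13→φ0] = [T, T, T, T]
r2 m[X13→φ4] = [T, T, T, T]
r2 m[X13→φ5] = [T, T, T, T]
r2 m[X9→φ1] = [T, T, T, T]
r2 m[X9→φ2] = [T, T, T, T]
r2 m[X9→φ4] = [T, T, T, T]
r2 m[X9→φ5] = [T, T, T, T]
r2 m[X9→φ6] = [T, T, T, T]
r2 m[X9→φ7] = [T, T, T, T]
r2 m[X6→φ0] = [T, T, T, T]
r2 m[X6→φ1] = [T, T, T, T]
r2 m[X6→φ7] = [T, T, T, T]
r2 m[X0→φ2] = [T, T, T, T]
r2 m[X0→φ3] = [T, T, T, T]
r2 m[X14→φ3] = [T, T, T, T]
r2 m[X14→φ6] = [T, T, T, F]
r3 m[φ0→X13] = [T, T, T, T]
r3 m[φ0→X6] = [T, T, T, T]
r3 m[φ1→X9] = [T, T, T, T]
r3 m[φ1→X6] = [T, T, T, T]
r3 m[φ2→X9] = [T, T, T, T]
r3 m[φ2→X0] = [T, T, T, T]
r3 m[φ3→X0] = [T, T, T, T]
r3 m[φ3→X14] = [T, T, T, F]
r3 m[φ4→X13] = [T, T, T, T]
r3 m[φ4→X9] = [T, T, T, T]
r3 m[φ5→X13] = [T, T, T, T]
r3 m[φ5→X9] = [T, T, T, T]
r3 m[φ6→X9] = [F, T, T, T]
r3 m[φ6→X14] = [T, T, T, T]
r3 m[φ7→X9] = [T, T, T, T]
r3 m[φ7→X6] = [T, T, T, T]
r3 m[X13→φ0] = [T, T, T, T]
r3 m[X13→φ4] = [T, T, T, T]
r3 m[X13→φ5] = [T, T, T, T]
r3 m[X9→φ1] = [T, T, T, T]
r3 m[X9→φ2] = [T, T, T, T]
r3 m[X9→φ4] = [T, T, T, T]
r3 m[X9→φ5] = [T, T, T, T]
r3 m[X9→φ6] = [T, T, T, T]
r3 m[X9→φ7] = [T, T, T, T]
r3 m[X6→φ0] = [T, T, T, T]
r3 m[X6→φ1] = [T, T, T, T]
r3 m[X6→φ7] = [T, T, T, T]
r3 m[X0→φ2] = [T, T, T, T]
r3 m[X0→φ3] = [T, T, T, T]
r3 m[X14→φ3] = [T, T, T, T]
r3 m[X14→φ6] = [T, T, T, F]
r4 m[φ0→X13] = [T, T, T, T]
r4 m[φ0→X6] = [T, T, T, T]
r4 m[φ1→X9] = [T, T, T, T]
r4 m[φ1→X6] = [T, T, T, T]
r4 m[φ2→X9] = [T, T, T, T]
r4 m[φ2→X0] = [T, T, T, T]
r4 m[φ3→X0] = [T, T, T, T]
r4 m[φ3→X14] = [T, T, T, F]
r4 m[φ4→X13] = [T, T, T, T]
r4 m[φ4→X9] = [T, T, T, T]
r4 m[φ5→X13] = [T, T, T, T]
r4 m[φ5→X9] = [T, T, T, T]
r4 m[φ6→X9] = [F, T, T, T]
r4 m[φ6→X14] = [T, T, T, T]
r4 m[φ7→X9] = [T, T, T, T]
r4 m[φ7→X6] = [T, T, T, T]
r4 m[X13→φ0] = [T, T, T, T]
r4 m[X13→φ4] = [T, T, T, T]
r4 m[X13→φ5] = [T, T, T, T]
r4 m[X9→φ1] = [F, T, T, T]
r4 m[X9→φ2] = [F, T, T, T]
r4 m[X9→φ4] = [F, T, T, T]
r4 m[X9→φ5] = [F, T, T, T]
r4 m[X9→φ6] = [T, T, T, T]
r4 m[X9→φ7] = [F, T, T, T]
r4 m[X6→φ0] = [T, T, T, T]
r4 m[X6→φ1] = [T, T, T, T]
r4 m[X6→φ7] = [T, T, T, T]
r4 m[X0→φ2] = [T, T, T, T]
r4 m[X0→φ3] = [T, T, T, T]
r4 m[X14→φ3] = [T, T, T, T]
r4 m[X14→φ6] = [T, T, T, F]
r5 m[φ0→X13] = [T, T, T, T]
r5 m[φ0→X6] = [T, T, T, T]
r5 m[φ1→X9] = [T, T, T, T]
r5 m[φ1→X6] = [T, T, F, T]
r5 m[φ2→X9] = [T, T, T, T]
r5 m[φ2→X0] = [T, T, T, T]
r5 m[φ3→X0] = [T, T, T, T]
r5 m[φ3→X14] = [T, T, T, F]
r5 m[φ4→X13] = [T, T, T, T]
r5 m[φ4→X9] = [T, T, T, T]
r5 m[φ5→X13] = [T, F, T, T]
r5 m[φ5→X9] = [T, T, T, T]
r5 m[φ6→X9] = [F, T, T, T]
r5 m[φ6→X14] = [T, T, T, T]
r5 m[φ7→X9] = [T, T, T, T]
r5 m[φ7→X6] = [T, T, T, T]
r5 m[X13→φ0] = [T, T, T, T]
r5 m[X13→φ4] = [T, T, T, T]
r5 m[X13→φ5] = [T, T, T, T]
r5 m[X9→φ1] = [F, T, T, T]
r5 m[X9→φ2] = [F, T, T, T]
r5 m[X9→φ4] = [F, T, T, T]
r5 m[X9→φ5] = [F, T, T, T]
r5 m[X9→φ6] = [T, T, T, T]
r5 m[X9→φ7] = [F, T, T, T]
r5 m[X6→φ0] = [T, T, T, T]
r5 m[X6→φ1] = [T, T, T, T]
r5 m[X6→φ7] = [T, T, T, T]
r5 m[X0→φ2] = [T, T, T, T]
r5 m[X0→φ3] = [T, T, T, T]
r5 m[X14→φ3] = [T, T, T, T]
r5 m[X14→φ6] = [T, T, T, F]
no fixed point within 5 rounds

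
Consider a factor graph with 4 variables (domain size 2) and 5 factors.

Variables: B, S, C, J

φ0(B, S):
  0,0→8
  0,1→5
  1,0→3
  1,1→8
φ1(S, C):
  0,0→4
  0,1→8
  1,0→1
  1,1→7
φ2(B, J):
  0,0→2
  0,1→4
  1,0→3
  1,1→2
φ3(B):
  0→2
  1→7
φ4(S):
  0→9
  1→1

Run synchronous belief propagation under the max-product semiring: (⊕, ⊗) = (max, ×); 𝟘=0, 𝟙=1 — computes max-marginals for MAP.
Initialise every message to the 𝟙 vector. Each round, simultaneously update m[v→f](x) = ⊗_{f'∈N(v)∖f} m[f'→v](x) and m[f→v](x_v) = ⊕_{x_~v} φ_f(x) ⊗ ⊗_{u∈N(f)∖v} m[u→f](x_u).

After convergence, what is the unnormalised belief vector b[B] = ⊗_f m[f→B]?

init: all messages = 𝟙 over 2 values
r1 m[φ0→B] = [8, 8]
r1 m[φ0→S] = [8, 8]
r1 m[φ1→S] = [8, 7]
r1 m[φ1→C] = [4, 8]
r1 m[φ2→B] = [4, 3]
r1 m[φ2→J] = [3, 4]
r1 m[φ3→B] = [2, 7]
r1 m[φ4→S] = [9, 1]
r1 m[B→φ0] = [1, 1]
r1 m[B→φ2] = [1, 1]
r1 m[B→φ3] = [1, 1]
r1 m[S→φ0] = [1, 1]
r1 m[S→φ1] = [1, 1]
r1 m[S→φ4] = [1, 1]
r1 m[C→φ1] = [1, 1]
r1 m[J→φ2] = [1, 1]
r2 m[φ0→B] = [8, 8]
r2 m[φ0→S] = [8, 8]
r2 m[φ1→S] = [8, 7]
r2 m[φ1→C] = [4, 8]
r2 m[φ2→B] = [4, 3]
r2 m[φ2→J] = [3, 4]
r2 m[φ3→B] = [2, 7]
r2 m[φ4→S] = [9, 1]
r2 m[B→φ0] = [8, 21]
r2 m[B→φ2] = [16, 56]
r2 m[B→φ3] = [32, 24]
r2 m[S→φ0] = [72, 7]
r2 m[S→φ1] = [72, 8]
r2 m[S→φ4] = [64, 56]
r2 m[C→φ1] = [1, 1]
r2 m[J→φ2] = [1, 1]
r3 m[φ0→B] = [576, 216]
r3 m[φ0→S] = [64, 168]
r3 m[φ1→S] = [8, 7]
r3 m[φ1→C] = [288, 576]
r3 m[φ2→B] = [4, 3]
r3 m[φ2→J] = [168, 112]
r3 m[φ3→B] = [2, 7]
r3 m[φ4→S] = [9, 1]
r3 m[B→φ0] = [8, 21]
r3 m[B→φ2] = [16, 56]
r3 m[B→φ3] = [32, 24]
r3 m[S→φ0] = [72, 7]
r3 m[S→φ1] = [72, 8]
r3 m[S→φ4] = [64, 56]
r3 m[C→φ1] = [1, 1]
r3 m[J→φ2] = [1, 1]
r4 m[φ0→B] = [576, 216]
r4 m[φ0→S] = [64, 168]
r4 m[φ1→S] = [8, 7]
r4 m[φ1→C] = [288, 576]
r4 m[φ2→B] = [4, 3]
r4 m[φ2→J] = [168, 112]
r4 m[φ3→B] = [2, 7]
r4 m[φ4→S] = [9, 1]
r4 m[B→φ0] = [8, 21]
r4 m[B→φ2] = [1152, 1512]
r4 m[B→φ3] = [2304, 648]
r4 m[S→φ0] = [72, 7]
r4 m[S→φ1] = [576, 168]
r4 m[S→φ4] = [512, 1176]
r4 m[C→φ1] = [1, 1]
r4 m[J→φ2] = [1, 1]
r5 m[φ0→B] = [576, 216]
r5 m[φ0→S] = [64, 168]
r5 m[φ1→S] = [8, 7]
r5 m[φ1→C] = [2304, 4608]
r5 m[φ2→B] = [4, 3]
r5 m[φ2→J] = [4536, 4608]
r5 m[φ3→B] = [2, 7]
r5 m[φ4→S] = [9, 1]
r5 m[B→φ0] = [8, 21]
r5 m[B→φ2] = [1152, 1512]
r5 m[B→φ3] = [2304, 648]
r5 m[S→φ0] = [72, 7]
r5 m[S→φ1] = [576, 168]
r5 m[S→φ4] = [512, 1176]
r5 m[C→φ1] = [1, 1]
r5 m[J→φ2] = [1, 1]
r6 m[φ0→B] = [576, 216]
r6 m[φ0→S] = [64, 168]
r6 m[φ1→S] = [8, 7]
r6 m[φ1→C] = [2304, 4608]
r6 m[φ2→B] = [4, 3]
r6 m[φ2→J] = [4536, 4608]
r6 m[φ3→B] = [2, 7]
r6 m[φ4→S] = [9, 1]
r6 m[B→φ0] = [8, 21]
r6 m[B→φ2] = [1152, 1512]
r6 m[B→φ3] = [2304, 648]
r6 m[S→φ0] = [72, 7]
r6 m[S→φ1] = [576, 168]
r6 m[S→φ4] = [512, 1176]
r6 m[C→φ1] = [1, 1]
r6 m[J→φ2] = [1, 1]
fixed point reached at round 6
b[B] = ⊗ incoming = [4608, 4536]

b[B] = [4608, 4536]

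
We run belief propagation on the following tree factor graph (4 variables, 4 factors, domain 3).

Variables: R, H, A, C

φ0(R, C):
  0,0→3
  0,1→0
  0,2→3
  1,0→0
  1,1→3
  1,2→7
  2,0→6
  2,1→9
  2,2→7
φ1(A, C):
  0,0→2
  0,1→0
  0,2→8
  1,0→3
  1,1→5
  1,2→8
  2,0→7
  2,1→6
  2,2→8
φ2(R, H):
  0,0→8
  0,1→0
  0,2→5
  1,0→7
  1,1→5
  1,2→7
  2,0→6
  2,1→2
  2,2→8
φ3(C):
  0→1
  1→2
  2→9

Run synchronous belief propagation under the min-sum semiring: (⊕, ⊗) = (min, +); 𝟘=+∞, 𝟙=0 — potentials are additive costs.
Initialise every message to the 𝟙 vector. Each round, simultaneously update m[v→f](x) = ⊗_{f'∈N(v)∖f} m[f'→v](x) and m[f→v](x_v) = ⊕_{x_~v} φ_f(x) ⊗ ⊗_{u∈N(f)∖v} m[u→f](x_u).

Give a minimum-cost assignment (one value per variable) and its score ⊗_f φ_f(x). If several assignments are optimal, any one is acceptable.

init: all messages = 𝟙 over 3 values
r1 m[φ0→R] = [0, 0, 6]
r1 m[φ0→C] = [0, 0, 3]
r1 m[φ1→A] = [0, 3, 6]
r1 m[φ1→C] = [2, 0, 8]
r1 m[φ2→R] = [0, 5, 2]
r1 m[φ2→H] = [6, 0, 5]
r1 m[φ3→C] = [1, 2, 9]
r1 m[R→φ0] = [0, 0, 0]
r1 m[R→φ2] = [0, 0, 0]
r1 m[H→φ2] = [0, 0, 0]
r1 m[A→φ1] = [0, 0, 0]
r1 m[C→φ0] = [0, 0, 0]
r1 m[C→φ1] = [0, 0, 0]
r1 m[C→φ3] = [0, 0, 0]
r2 m[φ0→R] = [0, 0, 6]
r2 m[φ0→C] = [0, 0, 3]
r2 m[φ1→A] = [0, 3, 6]
r2 m[φ1→C] = [2, 0, 8]
r2 m[φ2→R] = [0, 5, 2]
r2 m[φ2→H] = [6, 0, 5]
r2 m[φ3→C] = [1, 2, 9]
r2 m[R→φ0] = [0, 5, 2]
r2 m[R→φ2] = [0, 0, 6]
r2 m[H→φ2] = [0, 0, 0]
r2 m[A→φ1] = [0, 0, 0]
r2 m[C→φ0] = [3, 2, 17]
r2 m[C→φ1] = [1, 2, 12]
r2 m[C→φ3] = [2, 0, 11]
r3 m[φ0→R] = [2, 3, 9]
r3 m[φ0→C] = [3, 0, 3]
r3 m[φ1→A] = [2, 4, 8]
r3 m[φ1→C] = [2, 0, 8]
r3 m[φ2→R] = [0, 5, 2]
r3 m[φ2→H] = [7, 0, 5]
r3 m[φ3→C] = [1, 2, 9]
r3 m[R→φ0] = [0, 5, 2]
r3 m[R→φ2] = [0, 0, 6]
r3 m[H→φ2] = [0, 0, 0]
r3 m[A→φ1] = [0, 0, 0]
r3 m[C→φ0] = [3, 2, 17]
r3 m[C→φ1] = [1, 2, 12]
r3 m[C→φ3] = [2, 0, 11]
r4 m[φ0→R] = [2, 3, 9]
r4 m[φ0→C] = [3, 0, 3]
r4 m[φ1→A] = [2, 4, 8]
r4 m[φ1→C] = [2, 0, 8]
r4 m[φ2→R] = [0, 5, 2]
r4 m[φ2→H] = [7, 0, 5]
r4 m[φ3→C] = [1, 2, 9]
r4 m[R→φ0] = [0, 5, 2]
r4 m[R→φ2] = [2, 3, 9]
r4 m[H→φ2] = [0, 0, 0]
r4 m[A→φ1] = [0, 0, 0]
r4 m[C→φ0] = [3, 2, 17]
r4 m[C→φ1] = [4, 2, 12]
r4 m[C→φ3] = [5, 0, 11]
r5 m[φ0→R] = [2, 3, 9]
r5 m[φ0→C] = [3, 0, 3]
r5 m[φ1→A] = [2, 7, 8]
r5 m[φ1→C] = [2, 0, 8]
r5 m[φ2→R] = [0, 5, 2]
r5 m[φ2→H] = [10, 2, 7]
r5 m[φ3→C] = [1, 2, 9]
r5 m[R→φ0] = [0, 5, 2]
r5 m[R→φ2] = [2, 3, 9]
r5 m[H→φ2] = [0, 0, 0]
r5 m[A→φ1] = [0, 0, 0]
r5 m[C→φ0] = [3, 2, 17]
r5 m[C→φ1] = [4, 2, 12]
r5 m[C→φ3] = [5, 0, 11]
r6 m[φ0→R] = [2, 3, 9]
r6 m[φ0→C] = [3, 0, 3]
r6 m[φ1→A] = [2, 7, 8]
r6 m[φ1→C] = [2, 0, 8]
r6 m[φ2→R] = [0, 5, 2]
r6 m[φ2→H] = [10, 2, 7]
r6 m[φ3→C] = [1, 2, 9]
r6 m[R→φ0] = [0, 5, 2]
r6 m[R→φ2] = [2, 3, 9]
r6 m[H→φ2] = [0, 0, 0]
r6 m[A→φ1] = [0, 0, 0]
r6 m[C→φ0] = [3, 2, 17]
r6 m[C→φ1] = [4, 2, 12]
r6 m[C→φ3] = [5, 0, 11]
fixed point reached at round 6
traceback from R: (R=0, H=1, A=0, C=1), score=2

assignment: (R=0, H=1, A=0, C=1); score = 2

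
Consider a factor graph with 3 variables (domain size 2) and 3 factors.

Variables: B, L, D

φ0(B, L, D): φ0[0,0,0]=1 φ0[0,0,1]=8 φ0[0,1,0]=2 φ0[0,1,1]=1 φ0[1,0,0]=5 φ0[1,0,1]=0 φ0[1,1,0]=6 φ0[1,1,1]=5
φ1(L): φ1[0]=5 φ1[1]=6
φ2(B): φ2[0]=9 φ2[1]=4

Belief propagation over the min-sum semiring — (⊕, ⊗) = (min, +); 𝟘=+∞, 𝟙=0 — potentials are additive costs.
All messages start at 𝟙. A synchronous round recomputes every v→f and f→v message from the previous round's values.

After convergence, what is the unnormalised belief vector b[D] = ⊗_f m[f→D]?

b[D] = [14, 9]

init: all messages = 𝟙 over 2 values
r1 m[φ0→B] = [1, 0]
r1 m[φ0→L] = [0, 1]
r1 m[φ0→D] = [1, 0]
r1 m[φ1→L] = [5, 6]
r1 m[φ2→B] = [9, 4]
r1 m[B→φ0] = [0, 0]
r1 m[B→φ2] = [0, 0]
r1 m[L→φ0] = [0, 0]
r1 m[L→φ1] = [0, 0]
r1 m[D→φ0] = [0, 0]
r2 m[φ0→B] = [1, 0]
r2 m[φ0→L] = [0, 1]
r2 m[φ0→D] = [1, 0]
r2 m[φ1→L] = [5, 6]
r2 m[φ2→B] = [9, 4]
r2 m[B→φ0] = [9, 4]
r2 m[B→φ2] = [1, 0]
r2 m[L→φ0] = [5, 6]
r2 m[L→φ1] = [0, 1]
r2 m[D→φ0] = [0, 0]
r3 m[φ0→B] = [6, 5]
r3 m[φ0→L] = [4, 9]
r3 m[φ0→D] = [14, 9]
r3 m[φ1→L] = [5, 6]
r3 m[φ2→B] = [9, 4]
r3 m[B→φ0] = [9, 4]
r3 m[B→φ2] = [1, 0]
r3 m[L→φ0] = [5, 6]
r3 m[L→φ1] = [0, 1]
r3 m[D→φ0] = [0, 0]
r4 m[φ0→B] = [6, 5]
r4 m[φ0→L] = [4, 9]
r4 m[φ0→D] = [14, 9]
r4 m[φ1→L] = [5, 6]
r4 m[φ2→B] = [9, 4]
r4 m[B→φ0] = [9, 4]
r4 m[B→φ2] = [6, 5]
r4 m[L→φ0] = [5, 6]
r4 m[L→φ1] = [4, 9]
r4 m[D→φ0] = [0, 0]
r5 m[φ0→B] = [6, 5]
r5 m[φ0→L] = [4, 9]
r5 m[φ0→D] = [14, 9]
r5 m[φ1→L] = [5, 6]
r5 m[φ2→B] = [9, 4]
r5 m[B→φ0] = [9, 4]
r5 m[B→φ2] = [6, 5]
r5 m[L→φ0] = [5, 6]
r5 m[L→φ1] = [4, 9]
r5 m[D→φ0] = [0, 0]
fixed point reached at round 5
b[D] = ⊗ incoming = [14, 9]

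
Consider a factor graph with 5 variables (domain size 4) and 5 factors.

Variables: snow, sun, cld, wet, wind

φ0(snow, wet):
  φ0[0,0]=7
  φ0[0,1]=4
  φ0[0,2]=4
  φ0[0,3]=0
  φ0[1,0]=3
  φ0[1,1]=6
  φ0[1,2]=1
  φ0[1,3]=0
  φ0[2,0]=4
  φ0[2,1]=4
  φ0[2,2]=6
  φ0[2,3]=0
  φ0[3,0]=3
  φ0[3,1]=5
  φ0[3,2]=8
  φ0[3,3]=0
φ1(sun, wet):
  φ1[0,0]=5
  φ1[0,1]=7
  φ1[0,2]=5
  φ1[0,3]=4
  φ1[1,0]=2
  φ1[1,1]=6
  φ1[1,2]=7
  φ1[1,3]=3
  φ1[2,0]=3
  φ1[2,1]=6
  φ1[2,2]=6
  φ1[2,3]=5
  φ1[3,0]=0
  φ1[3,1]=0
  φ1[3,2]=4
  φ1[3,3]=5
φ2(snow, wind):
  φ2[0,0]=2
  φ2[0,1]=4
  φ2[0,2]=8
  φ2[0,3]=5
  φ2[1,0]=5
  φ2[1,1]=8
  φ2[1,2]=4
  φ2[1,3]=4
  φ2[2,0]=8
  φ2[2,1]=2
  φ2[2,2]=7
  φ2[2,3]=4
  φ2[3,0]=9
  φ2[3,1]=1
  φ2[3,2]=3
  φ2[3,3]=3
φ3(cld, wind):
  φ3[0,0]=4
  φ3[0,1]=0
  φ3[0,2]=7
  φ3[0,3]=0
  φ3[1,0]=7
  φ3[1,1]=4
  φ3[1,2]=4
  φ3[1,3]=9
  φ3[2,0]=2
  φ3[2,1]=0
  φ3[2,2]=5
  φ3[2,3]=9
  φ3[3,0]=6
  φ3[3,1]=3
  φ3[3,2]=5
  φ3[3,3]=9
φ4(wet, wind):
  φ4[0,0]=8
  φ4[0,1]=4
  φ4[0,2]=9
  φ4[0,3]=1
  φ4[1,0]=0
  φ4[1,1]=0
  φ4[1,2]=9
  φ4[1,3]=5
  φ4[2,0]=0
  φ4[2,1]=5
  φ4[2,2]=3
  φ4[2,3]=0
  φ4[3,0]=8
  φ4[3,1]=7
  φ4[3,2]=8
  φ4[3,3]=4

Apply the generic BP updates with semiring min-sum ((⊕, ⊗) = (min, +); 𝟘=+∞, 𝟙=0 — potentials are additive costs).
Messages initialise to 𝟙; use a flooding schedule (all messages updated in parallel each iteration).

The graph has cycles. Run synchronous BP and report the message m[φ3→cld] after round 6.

init: all messages = 𝟙 over 4 values
r1 m[φ0→snow] = [0, 0, 0, 0]
r1 m[φ0→wet] = [3, 4, 1, 0]
r1 m[φ1→sun] = [4, 2, 3, 0]
r1 m[φ1→wet] = [0, 0, 4, 3]
r1 m[φ2→snow] = [2, 4, 2, 1]
r1 m[φ2→wind] = [2, 1, 3, 3]
r1 m[φ3→cld] = [0, 4, 0, 3]
r1 m[φ3→wind] = [2, 0, 4, 0]
r1 m[φ4→wet] = [1, 0, 0, 4]
r1 m[φ4→wind] = [0, 0, 3, 0]
r1 m[snow→φ0] = [0, 0, 0, 0]
r1 m[snow→φ2] = [0, 0, 0, 0]
r1 m[sun→φ1] = [0, 0, 0, 0]
r1 m[cld→φ3] = [0, 0, 0, 0]
r1 m[wet→φ0] = [0, 0, 0, 0]
r1 m[wet→φ1] = [0, 0, 0, 0]
r1 m[wet→φ4] = [0, 0, 0, 0]
r1 m[wind→φ2] = [0, 0, 0, 0]
r1 m[wind→φ3] = [0, 0, 0, 0]
r1 m[wind→φ4] = [0, 0, 0, 0]
r2 m[φ0→snow] = [0, 0, 0, 0]
r2 m[φ0→wet] = [3, 4, 1, 0]
r2 m[φ1→sun] = [4, 2, 3, 0]
r2 m[φ1→wet] = [0, 0, 4, 3]
r2 m[φ2→snow] = [2, 4, 2, 1]
r2 m[φ2→wind] = [2, 1, 3, 3]
r2 m[φ3→cld] = [0, 4, 0, 3]
r2 m[φ3→wind] = [2, 0, 4, 0]
r2 m[φ4→wet] = [1, 0, 0, 4]
r2 m[φ4→wind] = [0, 0, 3, 0]
r2 m[snow→φ0] = [2, 4, 2, 1]
r2 m[snow→φ2] = [0, 0, 0, 0]
r2 m[sun→φ1] = [0, 0, 0, 0]
r2 m[cld→φ3] = [0, 0, 0, 0]
r2 m[wet→φ0] = [1, 0, 4, 7]
r2 m[wet→φ1] = [4, 4, 1, 4]
r2 m[wet→φ4] = [3, 4, 5, 3]
r2 m[wind→φ2] = [2, 0, 7, 0]
r2 m[wind→φ3] = [2, 1, 6, 3]
r2 m[wind→φ4] = [4, 1, 7, 3]
r3 m[φ0→snow] = [4, 4, 4, 4]
r3 m[φ0→wet] = [4, 6, 5, 1]
r3 m[φ1→sun] = [6, 6, 7, 4]
r3 m[φ1→wet] = [0, 0, 4, 3]
r3 m[φ2→snow] = [4, 4, 2, 1]
r3 m[φ2→wind] = [2, 1, 3, 3]
r3 m[φ3→cld] = [1, 5, 1, 4]
r3 m[φ3→wind] = [2, 0, 4, 0]
r3 m[φ4→wet] = [4, 1, 3, 7]
r3 m[φ4→wind] = [4, 4, 8, 4]
r3 m[snow→φ0] = [2, 4, 2, 1]
r3 m[snow→φ2] = [0, 0, 0, 0]
r3 m[sun→φ1] = [0, 0, 0, 0]
r3 m[cld→φ3] = [0, 0, 0, 0]
r3 m[wet→φ0] = [1, 0, 4, 7]
r3 m[wet→φ1] = [4, 4, 1, 4]
r3 m[wet→φ4] = [3, 4, 5, 3]
r3 m[wind→φ2] = [2, 0, 7, 0]
r3 m[wind→φ3] = [2, 1, 6, 3]
r3 m[wind→φ4] = [4, 1, 7, 3]
r4 m[φ0→snow] = [4, 4, 4, 4]
r4 m[φ0→wet] = [4, 6, 5, 1]
r4 m[φ1→sun] = [6, 6, 7, 4]
r4 m[φ1→wet] = [0, 0, 4, 3]
r4 m[φ2→snow] = [4, 4, 2, 1]
r4 m[φ2→wind] = [2, 1, 3, 3]
r4 m[φ3→cld] = [1, 5, 1, 4]
r4 m[φ3→wind] = [2, 0, 4, 0]
r4 m[φ4→wet] = [4, 1, 3, 7]
r4 m[φ4→wind] = [4, 4, 8, 4]
r4 m[snow→φ0] = [4, 4, 2, 1]
r4 m[snow→φ2] = [4, 4, 4, 4]
r4 m[sun→φ1] = [0, 0, 0, 0]
r4 m[cld→φ3] = [0, 0, 0, 0]
r4 m[wet→φ0] = [4, 1, 7, 10]
r4 m[wet→φ1] = [8, 7, 8, 8]
r4 m[wet→φ4] = [4, 6, 9, 4]
r4 m[wind→φ2] = [6, 4, 12, 4]
r4 m[wind→φ3] = [6, 5, 11, 7]
r4 m[wind→φ4] = [4, 1, 7, 3]
r5 m[φ0→snow] = [5, 7, 5, 6]
r5 m[φ0→wet] = [4, 6, 5, 1]
r5 m[φ1→sun] = [12, 10, 11, 7]
r5 m[φ1→wet] = [0, 0, 4, 3]
r5 m[φ2→snow] = [8, 8, 6, 5]
r5 m[φ2→wind] = [6, 5, 7, 7]
r5 m[φ3→cld] = [5, 9, 5, 8]
r5 m[φ3→wind] = [2, 0, 4, 0]
r5 m[φ4→wet] = [4, 1, 3, 7]
r5 m[φ4→wind] = [6, 6, 12, 5]
r5 m[snow→φ0] = [4, 4, 2, 1]
r5 m[snow→φ2] = [4, 4, 4, 4]
r5 m[sun→φ1] = [0, 0, 0, 0]
r5 m[cld→φ3] = [0, 0, 0, 0]
r5 m[wet→φ0] = [4, 1, 7, 10]
r5 m[wet→φ1] = [8, 7, 8, 8]
r5 m[wet→φ4] = [4, 6, 9, 4]
r5 m[wind→φ2] = [6, 4, 12, 4]
r5 m[wind→φ3] = [6, 5, 11, 7]
r5 m[wind→φ4] = [4, 1, 7, 3]
r6 m[φ0→snow] = [5, 7, 5, 6]
r6 m[φ0→wet] = [4, 6, 5, 1]
r6 m[φ1→sun] = [12, 10, 11, 7]
r6 m[φ1→wet] = [0, 0, 4, 3]
r6 m[φ2→snow] = [8, 8, 6, 5]
r6 m[φ2→wind] = [6, 5, 7, 7]
r6 m[φ3→cld] = [5, 9, 5, 8]
r6 m[φ3→wind] = [2, 0, 4, 0]
r6 m[φ4→wet] = [4, 1, 3, 7]
r6 m[φ4→wind] = [6, 6, 12, 5]
r6 m[snow→φ0] = [8, 8, 6, 5]
r6 m[snow→φ2] = [5, 7, 5, 6]
r6 m[sun→φ1] = [0, 0, 0, 0]
r6 m[cld→φ3] = [0, 0, 0, 0]
r6 m[wet→φ0] = [4, 1, 7, 10]
r6 m[wet→φ1] = [8, 7, 8, 8]
r6 m[wet→φ4] = [4, 6, 9, 4]
r6 m[wind→φ2] = [8, 6, 16, 5]
r6 m[wind→φ3] = [12, 11, 19, 12]
r6 m[wind→φ4] = [8, 5, 11, 7]

message @ round 6 = [5, 9, 5, 8]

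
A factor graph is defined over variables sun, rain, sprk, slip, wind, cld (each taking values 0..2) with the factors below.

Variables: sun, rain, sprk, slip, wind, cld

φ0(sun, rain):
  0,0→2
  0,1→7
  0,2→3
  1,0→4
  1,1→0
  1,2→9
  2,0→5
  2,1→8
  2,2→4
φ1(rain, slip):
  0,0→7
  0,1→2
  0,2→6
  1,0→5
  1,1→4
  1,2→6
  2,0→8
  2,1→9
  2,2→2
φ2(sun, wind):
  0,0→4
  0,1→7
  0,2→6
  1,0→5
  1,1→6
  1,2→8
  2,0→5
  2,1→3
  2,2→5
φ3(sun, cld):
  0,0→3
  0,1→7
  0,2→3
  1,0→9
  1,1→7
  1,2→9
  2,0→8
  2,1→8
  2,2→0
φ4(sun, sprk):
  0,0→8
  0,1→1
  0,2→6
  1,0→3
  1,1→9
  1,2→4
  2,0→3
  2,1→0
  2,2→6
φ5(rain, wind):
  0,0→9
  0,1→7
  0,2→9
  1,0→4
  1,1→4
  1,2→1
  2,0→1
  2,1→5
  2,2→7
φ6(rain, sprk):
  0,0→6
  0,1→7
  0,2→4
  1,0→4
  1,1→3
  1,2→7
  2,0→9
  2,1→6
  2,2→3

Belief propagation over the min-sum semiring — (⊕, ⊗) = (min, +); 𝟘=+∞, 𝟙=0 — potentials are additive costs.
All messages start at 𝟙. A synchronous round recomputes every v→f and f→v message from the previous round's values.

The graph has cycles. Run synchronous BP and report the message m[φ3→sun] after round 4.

message @ round 4 = [3, 7, 0]

init: all messages = 𝟙 over 3 values
r1 m[φ0→sun] = [2, 0, 4]
r1 m[φ0→rain] = [2, 0, 3]
r1 m[φ1→rain] = [2, 4, 2]
r1 m[φ1→slip] = [5, 2, 2]
r1 m[φ2→sun] = [4, 5, 3]
r1 m[φ2→wind] = [4, 3, 5]
r1 m[φ3→sun] = [3, 7, 0]
r1 m[φ3→cld] = [3, 7, 0]
r1 m[φ4→sun] = [1, 3, 0]
r1 m[φ4→sprk] = [3, 0, 4]
r1 m[φ5→rain] = [7, 1, 1]
r1 m[φ5→wind] = [1, 4, 1]
r1 m[φ6→rain] = [4, 3, 3]
r1 m[φ6→sprk] = [4, 3, 3]
r1 m[sun→φ0] = [0, 0, 0]
r1 m[sun→φ2] = [0, 0, 0]
r1 m[sun→φ3] = [0, 0, 0]
r1 m[sun→φ4] = [0, 0, 0]
r1 m[rain→φ0] = [0, 0, 0]
r1 m[rain→φ1] = [0, 0, 0]
r1 m[rain→φ5] = [0, 0, 0]
r1 m[rain→φ6] = [0, 0, 0]
r1 m[sprk→φ4] = [0, 0, 0]
r1 m[sprk→φ6] = [0, 0, 0]
r1 m[slip→φ1] = [0, 0, 0]
r1 m[wind→φ2] = [0, 0, 0]
r1 m[wind→φ5] = [0, 0, 0]
r1 m[cld→φ3] = [0, 0, 0]
r2 m[φ0→sun] = [2, 0, 4]
r2 m[φ0→rain] = [2, 0, 3]
r2 m[φ1→rain] = [2, 4, 2]
r2 m[φ1→slip] = [5, 2, 2]
r2 m[φ2→sun] = [4, 5, 3]
r2 m[φ2→wind] = [4, 3, 5]
r2 m[φ3→sun] = [3, 7, 0]
r2 m[φ3→cld] = [3, 7, 0]
r2 m[φ4→sun] = [1, 3, 0]
r2 m[φ4→sprk] = [3, 0, 4]
r2 m[φ5→rain] = [7, 1, 1]
r2 m[φ5→wind] = [1, 4, 1]
r2 m[φ6→rain] = [4, 3, 3]
r2 m[φ6→sprk] = [4, 3, 3]
r2 m[sun→φ0] = [8, 15, 3]
r2 m[sun→φ2] = [6, 10, 4]
r2 m[sun→φ3] = [7, 8, 7]
r2 m[sun→φ4] = [9, 12, 7]
r2 m[rain→φ0] = [13, 8, 6]
r2 m[rain→φ1] = [13, 4, 7]
r2 m[rain→φ5] = [8, 7, 8]
r2 m[rain→φ6] = [11, 5, 6]
r2 m[sprk→φ4] = [4, 3, 3]
r2 m[sprk→φ6] = [3, 0, 4]
r2 m[slip→φ1] = [0, 0, 0]
r2 m[wind→φ2] = [1, 4, 1]
r2 m[wind→φ5] = [4, 3, 5]
r2 m[cld→φ3] = [0, 0, 0]
r3 m[φ0→sun] = [9, 8, 10]
r3 m[φ0→rain] = [8, 11, 7]
r3 m[φ1→rain] = [2, 4, 2]
r3 m[φ1→slip] = [9, 8, 9]
r3 m[φ2→sun] = [5, 6, 6]
r3 m[φ2→wind] = [9, 7, 9]
r3 m[φ3→sun] = [3, 7, 0]
r3 m[φ3→cld] = [10, 14, 7]
r3 m[φ4→sun] = [4, 7, 3]
r3 m[φ4→sprk] = [10, 7, 13]
r3 m[φ5→rain] = [10, 6, 5]
r3 m[φ5→wind] = [9, 11, 8]
r3 m[φ6→rain] = [7, 3, 6]
r3 m[φ6→sprk] = [9, 8, 9]
r3 m[sun→φ0] = [8, 15, 3]
r3 m[sun→φ2] = [6, 10, 4]
r3 m[sun→φ3] = [7, 8, 7]
r3 m[sun→φ4] = [9, 12, 7]
r3 m[rain→φ0] = [13, 8, 6]
r3 m[rain→φ1] = [13, 4, 7]
r3 m[rain→φ5] = [8, 7, 8]
r3 m[rain→φ6] = [11, 5, 6]
r3 m[sprk→φ4] = [4, 3, 3]
r3 m[sprk→φ6] = [3, 0, 4]
r3 m[slip→φ1] = [0, 0, 0]
r3 m[wind→φ2] = [1, 4, 1]
r3 m[wind→φ5] = [4, 3, 5]
r3 m[cld→φ3] = [0, 0, 0]
r4 m[φ0→sun] = [9, 8, 10]
r4 m[φ0→rain] = [8, 11, 7]
r4 m[φ1→rain] = [2, 4, 2]
r4 m[φ1→slip] = [9, 8, 9]
r4 m[φ2→sun] = [5, 6, 6]
r4 m[φ2→wind] = [9, 7, 9]
r4 m[φ3→sun] = [3, 7, 0]
r4 m[φ3→cld] = [10, 14, 7]
r4 m[φ4→sun] = [4, 7, 3]
r4 m[φ4→sprk] = [10, 7, 13]
r4 m[φ5→rain] = [10, 6, 5]
r4 m[φ5→wind] = [9, 11, 8]
r4 m[φ6→rain] = [7, 3, 6]
r4 m[φ6→sprk] = [9, 8, 9]
r4 m[sun→φ0] = [12, 20, 9]
r4 m[sun→φ2] = [16, 22, 13]
r4 m[sun→φ3] = [18, 21, 19]
r4 m[sun→φ4] = [17, 21, 16]
r4 m[rain→φ0] = [19, 13, 13]
r4 m[rain→φ1] = [25, 20, 18]
r4 m[rain→φ5] = [17, 18, 15]
r4 m[rain→φ6] = [20, 21, 14]
r4 m[sprk→φ4] = [9, 8, 9]
r4 m[sprk→φ6] = [10, 7, 13]
r4 m[slip→φ1] = [0, 0, 0]
r4 m[wind→φ2] = [9, 11, 8]
r4 m[wind→φ5] = [9, 7, 9]
r4 m[cld→φ3] = [0, 0, 0]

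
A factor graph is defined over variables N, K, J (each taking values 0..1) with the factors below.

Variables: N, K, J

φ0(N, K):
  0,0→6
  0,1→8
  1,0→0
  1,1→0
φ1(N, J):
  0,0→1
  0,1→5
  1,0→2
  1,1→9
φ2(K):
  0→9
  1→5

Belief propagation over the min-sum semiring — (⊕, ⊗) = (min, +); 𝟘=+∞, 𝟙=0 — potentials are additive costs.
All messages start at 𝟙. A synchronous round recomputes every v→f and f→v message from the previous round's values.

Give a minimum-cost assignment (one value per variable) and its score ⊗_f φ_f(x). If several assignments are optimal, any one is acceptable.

assignment: (N=1, K=1, J=0); score = 7

init: all messages = 𝟙 over 2 values
r1 m[φ0→N] = [6, 0]
r1 m[φ0→K] = [0, 0]
r1 m[φ1→N] = [1, 2]
r1 m[φ1→J] = [1, 5]
r1 m[φ2→K] = [9, 5]
r1 m[N→φ0] = [0, 0]
r1 m[N→φ1] = [0, 0]
r1 m[K→φ0] = [0, 0]
r1 m[K→φ2] = [0, 0]
r1 m[J→φ1] = [0, 0]
r2 m[φ0→N] = [6, 0]
r2 m[φ0→K] = [0, 0]
r2 m[φ1→N] = [1, 2]
r2 m[φ1→J] = [1, 5]
r2 m[φ2→K] = [9, 5]
r2 m[N→φ0] = [1, 2]
r2 m[N→φ1] = [6, 0]
r2 m[K→φ0] = [9, 5]
r2 m[K→φ2] = [0, 0]
r2 m[J→φ1] = [0, 0]
r3 m[φ0→N] = [13, 5]
r3 m[φ0→K] = [2, 2]
r3 m[φ1→N] = [1, 2]
r3 m[φ1→J] = [2, 9]
r3 m[φ2→K] = [9, 5]
r3 m[N→φ0] = [1, 2]
r3 m[N→φ1] = [6, 0]
r3 m[K→φ0] = [9, 5]
r3 m[K→φ2] = [0, 0]
r3 m[J→φ1] = [0, 0]
r4 m[φ0→N] = [13, 5]
r4 m[φ0→K] = [2, 2]
r4 m[φ1→N] = [1, 2]
r4 m[φ1→J] = [2, 9]
r4 m[φ2→K] = [9, 5]
r4 m[N→φ0] = [1, 2]
r4 m[N→φ1] = [13, 5]
r4 m[K→φ0] = [9, 5]
r4 m[K→φ2] = [2, 2]
r4 m[J→φ1] = [0, 0]
r5 m[φ0→N] = [13, 5]
r5 m[φ0→K] = [2, 2]
r5 m[φ1→N] = [1, 2]
r5 m[φ1→J] = [7, 14]
r5 m[φ2→K] = [9, 5]
r5 m[N→φ0] = [1, 2]
r5 m[N→φ1] = [13, 5]
r5 m[K→φ0] = [9, 5]
r5 m[K→φ2] = [2, 2]
r5 m[J→φ1] = [0, 0]
r6 m[φ0→N] = [13, 5]
r6 m[φ0→K] = [2, 2]
r6 m[φ1→N] = [1, 2]
r6 m[φ1→J] = [7, 14]
r6 m[φ2→K] = [9, 5]
r6 m[N→φ0] = [1, 2]
r6 m[N→φ1] = [13, 5]
r6 m[K→φ0] = [9, 5]
r6 m[K→φ2] = [2, 2]
r6 m[J→φ1] = [0, 0]
fixed point reached at round 6
traceback from N: (N=1, K=1, J=0), score=7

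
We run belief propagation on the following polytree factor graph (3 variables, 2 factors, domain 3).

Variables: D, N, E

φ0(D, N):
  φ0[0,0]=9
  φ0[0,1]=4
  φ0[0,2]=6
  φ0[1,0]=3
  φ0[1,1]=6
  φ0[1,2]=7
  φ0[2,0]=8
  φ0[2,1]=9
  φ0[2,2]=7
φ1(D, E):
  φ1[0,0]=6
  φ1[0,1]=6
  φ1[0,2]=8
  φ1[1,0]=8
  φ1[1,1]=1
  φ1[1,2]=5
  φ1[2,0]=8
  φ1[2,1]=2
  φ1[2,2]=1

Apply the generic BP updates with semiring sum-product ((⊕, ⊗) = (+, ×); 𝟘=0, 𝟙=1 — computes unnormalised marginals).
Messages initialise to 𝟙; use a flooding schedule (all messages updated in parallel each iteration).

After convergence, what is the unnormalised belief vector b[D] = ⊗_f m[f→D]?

b[D] = [380, 224, 264]

init: all messages = 𝟙 over 3 values
r1 m[φ0→D] = [19, 16, 24]
r1 m[φ0→N] = [20, 19, 20]
r1 m[φ1→D] = [20, 14, 11]
r1 m[φ1→E] = [22, 9, 14]
r1 m[D→φ0] = [1, 1, 1]
r1 m[D→φ1] = [1, 1, 1]
r1 m[N→φ0] = [1, 1, 1]
r1 m[E→φ1] = [1, 1, 1]
r2 m[φ0→D] = [19, 16, 24]
r2 m[φ0→N] = [20, 19, 20]
r2 m[φ1→D] = [20, 14, 11]
r2 m[φ1→E] = [22, 9, 14]
r2 m[D→φ0] = [20, 14, 11]
r2 m[D→φ1] = [19, 16, 24]
r2 m[N→φ0] = [1, 1, 1]
r2 m[E→φ1] = [1, 1, 1]
r3 m[φ0→D] = [19, 16, 24]
r3 m[φ0→N] = [310, 263, 295]
r3 m[φ1→D] = [20, 14, 11]
r3 m[φ1→E] = [434, 178, 256]
r3 m[D→φ0] = [20, 14, 11]
r3 m[D→φ1] = [19, 16, 24]
r3 m[N→φ0] = [1, 1, 1]
r3 m[E→φ1] = [1, 1, 1]
r4 m[φ0→D] = [19, 16, 24]
r4 m[φ0→N] = [310, 263, 295]
r4 m[φ1→D] = [20, 14, 11]
r4 m[φ1→E] = [434, 178, 256]
r4 m[D→φ0] = [20, 14, 11]
r4 m[D→φ1] = [19, 16, 24]
r4 m[N→φ0] = [1, 1, 1]
r4 m[E→φ1] = [1, 1, 1]
fixed point reached at round 4
b[D] = ⊗ incoming = [380, 224, 264]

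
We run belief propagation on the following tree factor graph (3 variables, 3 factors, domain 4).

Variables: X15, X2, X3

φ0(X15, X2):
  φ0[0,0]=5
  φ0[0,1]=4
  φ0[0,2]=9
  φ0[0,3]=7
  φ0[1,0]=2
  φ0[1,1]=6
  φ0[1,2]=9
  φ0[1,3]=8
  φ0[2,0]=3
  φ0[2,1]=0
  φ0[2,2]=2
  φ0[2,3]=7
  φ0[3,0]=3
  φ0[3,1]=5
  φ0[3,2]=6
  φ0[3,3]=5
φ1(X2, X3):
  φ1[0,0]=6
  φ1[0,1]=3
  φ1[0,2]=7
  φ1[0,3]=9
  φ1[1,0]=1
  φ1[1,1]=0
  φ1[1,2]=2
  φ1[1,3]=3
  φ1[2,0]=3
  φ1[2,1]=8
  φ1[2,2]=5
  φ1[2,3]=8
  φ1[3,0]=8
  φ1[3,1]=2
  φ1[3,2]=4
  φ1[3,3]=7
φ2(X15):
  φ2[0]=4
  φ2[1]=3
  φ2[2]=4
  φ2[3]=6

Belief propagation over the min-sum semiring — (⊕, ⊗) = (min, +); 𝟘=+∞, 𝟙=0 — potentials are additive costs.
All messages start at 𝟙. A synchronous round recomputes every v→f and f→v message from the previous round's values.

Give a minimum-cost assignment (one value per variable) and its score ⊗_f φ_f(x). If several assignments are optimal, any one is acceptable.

assignment: (X15=2, X2=1, X3=1); score = 4

init: all messages = 𝟙 over 4 values
r1 m[φ0→X15] = [4, 2, 0, 3]
r1 m[φ0→X2] = [2, 0, 2, 5]
r1 m[φ1→X2] = [3, 0, 3, 2]
r1 m[φ1→X3] = [1, 0, 2, 3]
r1 m[φ2→X15] = [4, 3, 4, 6]
r1 m[X15→φ0] = [0, 0, 0, 0]
r1 m[X15→φ2] = [0, 0, 0, 0]
r1 m[X2→φ0] = [0, 0, 0, 0]
r1 m[X2→φ1] = [0, 0, 0, 0]
r1 m[X3→φ1] = [0, 0, 0, 0]
r2 m[φ0→X15] = [4, 2, 0, 3]
r2 m[φ0→X2] = [2, 0, 2, 5]
r2 m[φ1→X2] = [3, 0, 3, 2]
r2 m[φ1→X3] = [1, 0, 2, 3]
r2 m[φ2→X15] = [4, 3, 4, 6]
r2 m[X15→φ0] = [4, 3, 4, 6]
r2 m[X15→φ2] = [4, 2, 0, 3]
r2 m[X2→φ0] = [3, 0, 3, 2]
r2 m[X2→φ1] = [2, 0, 2, 5]
r2 m[X3→φ1] = [0, 0, 0, 0]
r3 m[φ0→X15] = [4, 5, 0, 5]
r3 m[φ0→X2] = [5, 4, 6, 11]
r3 m[φ1→X2] = [3, 0, 3, 2]
r3 m[φ1→X3] = [1, 0, 2, 3]
r3 m[φ2→X15] = [4, 3, 4, 6]
r3 m[X15→φ0] = [4, 3, 4, 6]
r3 m[X15→φ2] = [4, 2, 0, 3]
r3 m[X2→φ0] = [3, 0, 3, 2]
r3 m[X2→φ1] = [2, 0, 2, 5]
r3 m[X3→φ1] = [0, 0, 0, 0]
r4 m[φ0→X15] = [4, 5, 0, 5]
r4 m[φ0→X2] = [5, 4, 6, 11]
r4 m[φ1→X2] = [3, 0, 3, 2]
r4 m[φ1→X3] = [1, 0, 2, 3]
r4 m[φ2→X15] = [4, 3, 4, 6]
r4 m[X15→φ0] = [4, 3, 4, 6]
r4 m[X15→φ2] = [4, 5, 0, 5]
r4 m[X2→φ0] = [3, 0, 3, 2]
r4 m[X2→φ1] = [5, 4, 6, 11]
r4 m[X3→φ1] = [0, 0, 0, 0]
r5 m[φ0→X15] = [4, 5, 0, 5]
r5 m[φ0→X2] = [5, 4, 6, 11]
r5 m[φ1→X2] = [3, 0, 3, 2]
r5 m[φ1→X3] = [5, 4, 6, 7]
r5 m[φ2→X15] = [4, 3, 4, 6]
r5 m[X15→φ0] = [4, 3, 4, 6]
r5 m[X15→φ2] = [4, 5, 0, 5]
r5 m[X2→φ0] = [3, 0, 3, 2]
r5 m[X2→φ1] = [5, 4, 6, 11]
r5 m[X3→φ1] = [0, 0, 0, 0]
r6 m[φ0→X15] = [4, 5, 0, 5]
r6 m[φ0→X2] = [5, 4, 6, 11]
r6 m[φ1→X2] = [3, 0, 3, 2]
r6 m[φ1→X3] = [5, 4, 6, 7]
r6 m[φ2→X15] = [4, 3, 4, 6]
r6 m[X15→φ0] = [4, 3, 4, 6]
r6 m[X15→φ2] = [4, 5, 0, 5]
r6 m[X2→φ0] = [3, 0, 3, 2]
r6 m[X2→φ1] = [5, 4, 6, 11]
r6 m[X3→φ1] = [0, 0, 0, 0]
fixed point reached at round 6
traceback from X15: (X15=2, X2=1, X3=1), score=4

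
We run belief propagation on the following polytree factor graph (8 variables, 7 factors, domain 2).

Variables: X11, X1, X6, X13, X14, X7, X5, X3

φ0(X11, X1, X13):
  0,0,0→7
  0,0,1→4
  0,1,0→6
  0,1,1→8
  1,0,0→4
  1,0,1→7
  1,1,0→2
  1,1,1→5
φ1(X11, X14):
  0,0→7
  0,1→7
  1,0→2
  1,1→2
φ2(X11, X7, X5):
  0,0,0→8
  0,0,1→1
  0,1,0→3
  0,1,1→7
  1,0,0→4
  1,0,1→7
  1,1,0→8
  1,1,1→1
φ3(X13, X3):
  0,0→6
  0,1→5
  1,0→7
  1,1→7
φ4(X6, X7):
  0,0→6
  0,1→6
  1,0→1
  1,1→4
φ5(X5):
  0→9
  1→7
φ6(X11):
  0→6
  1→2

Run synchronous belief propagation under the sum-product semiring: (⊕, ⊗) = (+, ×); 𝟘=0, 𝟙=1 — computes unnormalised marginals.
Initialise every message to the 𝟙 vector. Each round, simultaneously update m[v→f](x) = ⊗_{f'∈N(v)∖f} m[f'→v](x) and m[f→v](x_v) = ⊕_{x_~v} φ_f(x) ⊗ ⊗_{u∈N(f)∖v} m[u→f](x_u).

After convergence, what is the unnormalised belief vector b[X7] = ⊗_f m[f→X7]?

b[X7] = [15560412, 21333120]

init: all messages = 𝟙 over 2 values
r1 m[φ0→X11] = [25, 18]
r1 m[φ0→X1] = [22, 21]
r1 m[φ0→X13] = [19, 24]
r1 m[φ1→X11] = [14, 4]
r1 m[φ1→X14] = [9, 9]
r1 m[φ2→X11] = [19, 20]
r1 m[φ2→X7] = [20, 19]
r1 m[φ2→X5] = [23, 16]
r1 m[φ3→X13] = [11, 14]
r1 m[φ3→X3] = [13, 12]
r1 m[φ4→X6] = [12, 5]
r1 m[φ4→X7] = [7, 10]
r1 m[φ5→X5] = [9, 7]
r1 m[φ6→X11] = [6, 2]
r1 m[X11→φ0] = [1, 1]
r1 m[X11→φ1] = [1, 1]
r1 m[X11→φ2] = [1, 1]
r1 m[X11→φ6] = [1, 1]
r1 m[X1→φ0] = [1, 1]
r1 m[X6→φ4] = [1, 1]
r1 m[X13→φ0] = [1, 1]
r1 m[X13→φ3] = [1, 1]
r1 m[X14→φ1] = [1, 1]
r1 m[X7→φ2] = [1, 1]
r1 m[X7→φ4] = [1, 1]
r1 m[X5→φ2] = [1, 1]
r1 m[X5→φ5] = [1, 1]
r1 m[X3→φ3] = [1, 1]
r2 m[φ0→X11] = [25, 18]
r2 m[φ0→X1] = [22, 21]
r2 m[φ0→X13] = [19, 24]
r2 m[φ1→X11] = [14, 4]
r2 m[φ1→X14] = [9, 9]
r2 m[φ2→X11] = [19, 20]
r2 m[φ2→X7] = [20, 19]
r2 m[φ2→X5] = [23, 16]
r2 m[φ3→X13] = [11, 14]
r2 m[φ3→X3] = [13, 12]
r2 m[φ4→X6] = [12, 5]
r2 m[φ4→X7] = [7, 10]
r2 m[φ5→X5] = [9, 7]
r2 m[φ6→X11] = [6, 2]
r2 m[X11→φ0] = [1596, 160]
r2 m[X11→φ1] = [2850, 720]
r2 m[X11→φ2] = [2100, 144]
r2 m[X11→φ6] = [6650, 1440]
r2 m[X1→φ0] = [1, 1]
r2 m[X6→φ4] = [1, 1]
r2 m[X13→φ0] = [11, 14]
r2 m[X13→φ3] = [19, 24]
r2 m[X14→φ1] = [1, 1]
r2 m[X7→φ2] = [7, 10]
r2 m[X7→φ4] = [20, 19]
r2 m[X5→φ2] = [9, 7]
r2 m[X5→φ5] = [23, 16]
r2 m[X3→φ3] = [1, 1]
r3 m[φ0→X11] = [311, 234]
r3 m[φ0→X1] = [234988, 298808]
r3 m[φ0→X13] = [21708, 21072]
r3 m[φ1→X11] = [14, 4]
r3 m[φ1→X14] = [21390, 21390]
r3 m[φ2→X11] = [1313, 1385]
r3 m[φ2→X7] = [178140, 170976]
r3 m[φ2→X5] = [196152, 170196]
r3 m[φ3→X13] = [11, 14]
r3 m[φ3→X3] = [282, 263]
r3 m[φ4→X6] = [234, 96]
r3 m[φ4→X7] = [7, 10]
r3 m[φ5→X5] = [9, 7]
r3 m[φ6→X11] = [6, 2]
r3 m[X11→φ0] = [1596, 160]
r3 m[X11→φ1] = [2850, 720]
r3 m[X11→φ2] = [2100, 144]
r3 m[X11→φ6] = [6650, 1440]
r3 m[X1→φ0] = [1, 1]
r3 m[X6→φ4] = [1, 1]
r3 m[X13→φ0] = [11, 14]
r3 m[X13→φ3] = [19, 24]
r3 m[X14→φ1] = [1, 1]
r3 m[X7→φ2] = [7, 10]
r3 m[X7→φ4] = [20, 19]
r3 m[X5→φ2] = [9, 7]
r3 m[X5→φ5] = [23, 16]
r3 m[X3→φ3] = [1, 1]
r4 m[φ0→X11] = [311, 234]
r4 m[φ0→X1] = [234988, 298808]
r4 m[φ0→X13] = [21708, 21072]
r4 m[φ1→X11] = [14, 4]
r4 m[φ1→X14] = [21390, 21390]
r4 m[φ2→X11] = [1313, 1385]
r4 m[φ2→X7] = [178140, 170976]
r4 m[φ2→X5] = [196152, 170196]
r4 m[φ3→X13] = [11, 14]
r4 m[φ3→X3] = [282, 263]
r4 m[φ4→X6] = [234, 96]
r4 m[φ4→X7] = [7, 10]
r4 m[φ5→X5] = [9, 7]
r4 m[φ6→X11] = [6, 2]
r4 m[X11→φ0] = [110292, 11080]
r4 m[X11→φ1] = [2450058, 648180]
r4 m[X11→φ2] = [26124, 1872]
r4 m[X11→φ6] = [5716802, 1296360]
r4 m[X1→φ0] = [1, 1]
r4 m[X6→φ4] = [1, 1]
r4 m[X13→φ0] = [11, 14]
r4 m[X13→φ3] = [21708, 21072]
r4 m[X14→φ1] = [1, 1]
r4 m[X7→φ2] = [7, 10]
r4 m[X7→φ4] = [178140, 170976]
r4 m[X5→φ2] = [9, 7]
r4 m[X5→φ5] = [196152, 170196]
r4 m[X3→φ3] = [1, 1]
r5 m[φ0→X11] = [311, 234]
r5 m[φ0→X1] = [16242196, 20651336]
r5 m[φ0→X13] = [1500276, 1456464]
r5 m[φ1→X11] = [14, 4]
r5 m[φ1→X14] = [18446766, 18446766]
r5 m[φ2→X11] = [1313, 1385]
r5 m[φ2→X7] = [2222916, 2133312]
r5 m[φ2→X5] = [2448840, 2121996]
r5 m[φ3→X13] = [11, 14]
r5 m[φ3→X3] = [277752, 256044]
r5 m[φ4→X6] = [2094696, 862044]
r5 m[φ4→X7] = [7, 10]
r5 m[φ5→X5] = [9, 7]
r5 m[φ6→X11] = [6, 2]
r5 m[X11→φ0] = [110292, 11080]
r5 m[X11→φ1] = [2450058, 648180]
r5 m[X11→φ2] = [26124, 1872]
r5 m[X11→φ6] = [5716802, 1296360]
r5 m[X1→φ0] = [1, 1]
r5 m[X6→φ4] = [1, 1]
r5 m[X13→φ0] = [11, 14]
r5 m[X13→φ3] = [21708, 21072]
r5 m[X14→φ1] = [1, 1]
r5 m[X7→φ2] = [7, 10]
r5 m[X7→φ4] = [178140, 170976]
r5 m[X5→φ2] = [9, 7]
r5 m[X5→φ5] = [196152, 170196]
r5 m[X3→φ3] = [1, 1]
r6 m[φ0→X11] = [311, 234]
r6 m[φ0→X1] = [16242196, 20651336]
r6 m[φ0→X13] = [1500276, 1456464]
r6 m[φ1→X11] = [14, 4]
r6 m[φ1→X14] = [18446766, 18446766]
r6 m[φ2→X11] = [1313, 1385]
r6 m[φ2→X7] = [2222916, 2133312]
r6 m[φ2→X5] = [2448840, 2121996]
r6 m[φ3→X13] = [11, 14]
r6 m[φ3→X3] = [277752, 256044]
r6 m[φ4→X6] = [2094696, 862044]
r6 m[φ4→X7] = [7, 10]
r6 m[φ5→X5] = [9, 7]
r6 m[φ6→X11] = [6, 2]
r6 m[X11→φ0] = [110292, 11080]
r6 m[X11→φ1] = [2450058, 648180]
r6 m[X11→φ2] = [26124, 1872]
r6 m[X11→φ6] = [5716802, 1296360]
r6 m[X1→φ0] = [1, 1]
r6 m[X6→φ4] = [1, 1]
r6 m[X13→φ0] = [11, 14]
r6 m[X13→φ3] = [1500276, 1456464]
r6 m[X14→φ1] = [1, 1]
r6 m[X7→φ2] = [7, 10]
r6 m[X7→φ4] = [2222916, 2133312]
r6 m[X5→φ2] = [9, 7]
r6 m[X5→φ5] = [2448840, 2121996]
r6 m[X3→φ3] = [1, 1]
r7 m[φ0→X11] = [311, 234]
r7 m[φ0→X1] = [16242196, 20651336]
r7 m[φ0→X13] = [1500276, 1456464]
r7 m[φ1→X11] = [14, 4]
r7 m[φ1→X14] = [18446766, 18446766]
r7 m[φ2→X11] = [1313, 1385]
r7 m[φ2→X7] = [2222916, 2133312]
r7 m[φ2→X5] = [2448840, 2121996]
r7 m[φ3→X13] = [11, 14]
r7 m[φ3→X3] = [19196904, 17696628]
r7 m[φ4→X6] = [26137368, 10756164]
r7 m[φ4→X7] = [7, 10]
r7 m[φ5→X5] = [9, 7]
r7 m[φ6→X11] = [6, 2]
r7 m[X11→φ0] = [110292, 11080]
r7 m[X11→φ1] = [2450058, 648180]
r7 m[X11→φ2] = [26124, 1872]
r7 m[X11→φ6] = [5716802, 1296360]
r7 m[X1→φ0] = [1, 1]
r7 m[X6→φ4] = [1, 1]
r7 m[X13→φ0] = [11, 14]
r7 m[X13→φ3] = [1500276, 1456464]
r7 m[X14→φ1] = [1, 1]
r7 m[X7→φ2] = [7, 10]
r7 m[X7→φ4] = [2222916, 2133312]
r7 m[X5→φ2] = [9, 7]
r7 m[X5→φ5] = [2448840, 2121996]
r7 m[X3→φ3] = [1, 1]
r8 m[φ0→X11] = [311, 234]
r8 m[φ0→X1] = [16242196, 20651336]
r8 m[φ0→X13] = [1500276, 1456464]
r8 m[φ1→X11] = [14, 4]
r8 m[φ1→X14] = [18446766, 18446766]
r8 m[φ2→X11] = [1313, 1385]
r8 m[φ2→X7] = [2222916, 2133312]
r8 m[φ2→X5] = [2448840, 2121996]
r8 m[φ3→X13] = [11, 14]
r8 m[φ3→X3] = [19196904, 17696628]
r8 m[φ4→X6] = [26137368, 10756164]
r8 m[φ4→X7] = [7, 10]
r8 m[φ5→X5] = [9, 7]
r8 m[φ6→X11] = [6, 2]
r8 m[X11→φ0] = [110292, 11080]
r8 m[X11→φ1] = [2450058, 648180]
r8 m[X11→φ2] = [26124, 1872]
r8 m[X11→φ6] = [5716802, 1296360]
r8 m[X1→φ0] = [1, 1]
r8 m[X6→φ4] = [1, 1]
r8 m[X13→φ0] = [11, 14]
r8 m[X13→φ3] = [1500276, 1456464]
r8 m[X14→φ1] = [1, 1]
r8 m[X7→φ2] = [7, 10]
r8 m[X7→φ4] = [2222916, 2133312]
r8 m[X5→φ2] = [9, 7]
r8 m[X5→φ5] = [2448840, 2121996]
r8 m[X3→φ3] = [1, 1]
fixed point reached at round 8
b[X7] = ⊗ incoming = [15560412, 21333120]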